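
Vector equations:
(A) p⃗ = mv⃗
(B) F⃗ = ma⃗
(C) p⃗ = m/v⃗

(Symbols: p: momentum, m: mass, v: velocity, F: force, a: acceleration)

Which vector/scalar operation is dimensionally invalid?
(C) p⃗ = m/v⃗

(A) p⃗ = mv⃗: LHS [L M T^-1], RHS [L M T^-1] ✓ — mass (scalar) times velocity (vector)
(B) F⃗ = ma⃗: LHS [L M T^-2], RHS [L M T^-2] ✓ — Force and acceleration are vectors, mass is a scalar
(C) p⃗ = m/v⃗: LHS [L M T^-1], RHS [L^-1 M T] ✗ — momentum is mass times velocity; should be mv⃗ (and division by a vector is undefined)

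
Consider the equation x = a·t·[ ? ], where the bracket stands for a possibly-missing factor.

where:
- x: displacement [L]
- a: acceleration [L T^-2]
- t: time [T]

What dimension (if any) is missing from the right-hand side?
[T] — time (e.g. t)

x has dimensions [L]; a·t has dimensions [L T^-1].
The bracketed factor must supply [L] / [L T^-1] = [T].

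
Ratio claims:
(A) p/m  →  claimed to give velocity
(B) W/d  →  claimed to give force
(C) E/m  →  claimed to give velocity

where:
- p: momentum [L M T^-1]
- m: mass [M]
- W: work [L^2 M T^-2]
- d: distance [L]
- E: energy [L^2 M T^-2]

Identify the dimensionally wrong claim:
(C) E/m does not give velocity

(A) p/m: [L T^-1] = velocity [L T^-1] ✓
(B) W/d: [L M T^-2] = force [L M T^-2] ✓
(C) E/m: [L^2 T^-2] ≠ velocity [L T^-1] ✗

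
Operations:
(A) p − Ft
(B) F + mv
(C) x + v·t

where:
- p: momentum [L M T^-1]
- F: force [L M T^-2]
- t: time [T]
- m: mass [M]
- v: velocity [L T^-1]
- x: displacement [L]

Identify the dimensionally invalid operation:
(B) F + mv

(A) p − Ft: p [L M T^-1] and Ft [L M T^-1] — same dimensions ✓
(B) F + mv: F [L M T^-2] and mv [L M T^-1] — different dimensions cannot be added/subtracted ✗
(C) x + v·t: x [L] and v·t [L] — same dimensions ✓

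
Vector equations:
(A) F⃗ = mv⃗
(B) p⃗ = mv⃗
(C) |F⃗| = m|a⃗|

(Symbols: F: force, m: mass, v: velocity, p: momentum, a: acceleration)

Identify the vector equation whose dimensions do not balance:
(A) F⃗ = mv⃗

(A) F⃗ = mv⃗: LHS [L M T^-2], RHS [L M T^-1] ✗ — mass times velocity is momentum, not force; should be ma⃗
(B) p⃗ = mv⃗: LHS [L M T^-1], RHS [L M T^-1] ✓ — mass (scalar) times velocity (vector)
(C) |F⃗| = m|a⃗|: LHS [L M T^-2], RHS [L M T^-2] ✓ — magnitudes of vectors are scalars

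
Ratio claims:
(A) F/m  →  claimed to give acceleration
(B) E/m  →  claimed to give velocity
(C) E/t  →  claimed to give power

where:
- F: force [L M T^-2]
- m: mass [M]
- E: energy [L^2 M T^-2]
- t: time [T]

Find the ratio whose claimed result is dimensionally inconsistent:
(B) E/m does not give velocity

(A) F/m: [L T^-2] = acceleration [L T^-2] ✓
(B) E/m: [L^2 T^-2] ≠ velocity [L T^-1] ✗
(C) E/t: [L^2 M T^-3] = power [L^2 M T^-3] ✓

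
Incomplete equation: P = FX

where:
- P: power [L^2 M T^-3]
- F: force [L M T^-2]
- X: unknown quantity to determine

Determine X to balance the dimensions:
X = v (velocity), dimensions [L T^-1]

P has dimensions [L^2 M T^-3]; the rest of the RHS (F) has dimensions [L M T^-2].
So X must have dimensions [L T^-1] — X = v (velocity).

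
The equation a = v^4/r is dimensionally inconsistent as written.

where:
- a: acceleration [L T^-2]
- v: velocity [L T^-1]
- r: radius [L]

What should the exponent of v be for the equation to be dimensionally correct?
The exponent of v should be 2: a = v^2/r

The LHS a has dimensions [L T^-2]; v has dimensions [L T^-1].
As written, the RHS v^4/r (exponent 4 on v) has dimensions [L^3 T^-4], which does not match.
With exponent 2, the RHS v^2/r has dimensions [L T^-2], matching the LHS.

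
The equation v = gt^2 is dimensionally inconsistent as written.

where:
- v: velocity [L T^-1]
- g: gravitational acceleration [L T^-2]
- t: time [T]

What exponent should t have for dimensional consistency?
The exponent of t should be 1: v = gt

The LHS v has dimensions [L T^-1]; t has dimensions [T].
As written, the RHS gt^2 (exponent 2 on t) has dimensions [L], which does not match.
With exponent 1, the RHS gt has dimensions [L T^-1], matching the LHS.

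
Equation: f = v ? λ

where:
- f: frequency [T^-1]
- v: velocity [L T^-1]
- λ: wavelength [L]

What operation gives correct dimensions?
division (÷): f = v ÷ λ

f [T^-1]; v [L T^-1]; λ [L].
v × λ → [L^2 T^-1] ✗
v ÷ λ → [T^-1] ✓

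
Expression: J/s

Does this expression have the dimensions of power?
Yes

The expression J/s has dimensions [L^2 M T^-3], which is exactly power [L^2 M T^-3].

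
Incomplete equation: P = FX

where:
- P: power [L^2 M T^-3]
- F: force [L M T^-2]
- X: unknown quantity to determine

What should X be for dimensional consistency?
X = v (velocity), dimensions [L T^-1]

P has dimensions [L^2 M T^-3]; the rest of the RHS (F) has dimensions [L M T^-2].
So X must have dimensions [L T^-1] — X = v (velocity).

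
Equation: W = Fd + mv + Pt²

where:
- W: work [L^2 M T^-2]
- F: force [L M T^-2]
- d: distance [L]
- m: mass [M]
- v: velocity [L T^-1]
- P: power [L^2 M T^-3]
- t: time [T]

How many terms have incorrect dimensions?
2

LHS W: [L^2 M T^-2]
- Fd: [L^2 M T^-2] ✓
- mv: [L M T^-1] ✗
- Pt²: [L^2 M T^-1] ✗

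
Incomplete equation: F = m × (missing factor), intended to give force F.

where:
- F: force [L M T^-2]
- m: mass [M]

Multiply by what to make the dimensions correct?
a (acceleration), dimensions [L T^-2]

F has dimensions [L M T^-2] and m has dimensions [M].
The missing factor must have dimensions [L M T^-2] / [M] = [L T^-2], i.e. acceleration (a).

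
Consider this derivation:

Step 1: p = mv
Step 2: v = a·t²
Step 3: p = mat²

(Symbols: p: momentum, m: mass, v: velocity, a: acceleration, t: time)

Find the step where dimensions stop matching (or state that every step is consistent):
Step 2

Step 1: p = mv → LHS [L M T^-1], RHS [L M T^-1] ✓
Step 2: v = a·t² → LHS [L T^-1], RHS [L] ✗

The first dimensional inconsistency appears in step 2: v = a·t²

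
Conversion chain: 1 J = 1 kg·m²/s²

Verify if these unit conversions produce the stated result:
The chain is correct (no errors).

Correct: Joule is defined as kg·m²/s²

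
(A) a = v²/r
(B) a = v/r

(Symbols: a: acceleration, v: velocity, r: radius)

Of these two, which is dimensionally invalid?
(B)

(A) a = v²/r: LHS [L T^-2], RHS [L T^-2] ✓
(B) a = v/r: LHS [L T^-2], RHS [T^-1] ✗

Expression (B) a = v/r is dimensionally incorrect.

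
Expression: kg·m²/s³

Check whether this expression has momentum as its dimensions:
No

The expression kg·m²/s³ has dimensions [L^2 M T^-3], but momentum has dimensions [L M T^-1].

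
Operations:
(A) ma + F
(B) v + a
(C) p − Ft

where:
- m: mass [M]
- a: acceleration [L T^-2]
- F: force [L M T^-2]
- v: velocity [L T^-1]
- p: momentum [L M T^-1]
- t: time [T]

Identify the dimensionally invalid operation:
(B) v + a

(A) ma + F: ma [L M T^-2] and F [L M T^-2] — same dimensions ✓
(B) v + a: v [L T^-1] and a [L T^-2] — different dimensions cannot be added/subtracted ✗
(C) p − Ft: p [L M T^-1] and Ft [L M T^-1] — same dimensions ✓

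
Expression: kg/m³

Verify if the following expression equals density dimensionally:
Yes

The expression kg/m³ has dimensions [L^-3 M], which is exactly density [L^-3 M].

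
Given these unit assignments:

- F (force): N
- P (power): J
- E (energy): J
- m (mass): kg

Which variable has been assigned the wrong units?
P

The variable P (power) should have units W, not J.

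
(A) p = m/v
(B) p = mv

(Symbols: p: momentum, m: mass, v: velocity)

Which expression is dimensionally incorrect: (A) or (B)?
(A)

(A) p = m/v: LHS [L M T^-1], RHS [L^-1 M T] ✗
(B) p = mv: LHS [L M T^-1], RHS [L M T^-1] ✓

Expression (A) p = m/v is dimensionally incorrect.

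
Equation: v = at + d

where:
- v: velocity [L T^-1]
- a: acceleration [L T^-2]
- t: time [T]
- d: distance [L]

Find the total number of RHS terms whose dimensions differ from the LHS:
1

LHS v: [L T^-1]
- at: [L T^-1] ✓
- d: [L] ✗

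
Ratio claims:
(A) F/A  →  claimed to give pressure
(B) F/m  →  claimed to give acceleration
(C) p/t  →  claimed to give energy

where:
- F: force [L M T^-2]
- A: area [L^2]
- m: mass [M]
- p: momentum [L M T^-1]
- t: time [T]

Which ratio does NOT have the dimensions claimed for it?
(C) p/t does not give energy

(A) F/A: [L^-1 M T^-2] = pressure [L^-1 M T^-2] ✓
(B) F/m: [L T^-2] = acceleration [L T^-2] ✓
(C) p/t: [L M T^-2] ≠ energy [L^2 M T^-2] ✗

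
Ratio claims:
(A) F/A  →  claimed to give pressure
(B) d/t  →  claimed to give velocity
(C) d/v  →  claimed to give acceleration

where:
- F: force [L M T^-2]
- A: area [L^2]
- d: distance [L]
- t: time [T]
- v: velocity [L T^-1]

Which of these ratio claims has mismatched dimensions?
(C) d/v does not give acceleration

(A) F/A: [L^-1 M T^-2] = pressure [L^-1 M T^-2] ✓
(B) d/t: [L T^-1] = velocity [L T^-1] ✓
(C) d/v: [T] ≠ acceleration [L T^-2] ✗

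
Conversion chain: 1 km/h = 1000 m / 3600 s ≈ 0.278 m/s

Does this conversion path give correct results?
The chain is correct (no errors).

Correct: 1 km = 1000 m, 1 h = 3600 s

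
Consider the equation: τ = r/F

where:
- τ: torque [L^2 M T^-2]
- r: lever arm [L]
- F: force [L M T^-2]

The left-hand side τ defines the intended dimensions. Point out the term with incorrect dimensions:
The right-hand side term r/F

τ has dimensions [L^2 M T^-2], but r/F has dimensions [M^-1 T^2], so the term r/F is dimensionally wrong for τ.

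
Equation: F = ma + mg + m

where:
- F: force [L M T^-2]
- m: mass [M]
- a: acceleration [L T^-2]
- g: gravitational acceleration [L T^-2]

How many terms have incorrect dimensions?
1

LHS F: [L M T^-2]
- ma: [L M T^-2] ✓
- mg: [L M T^-2] ✓
- m: [M] ✗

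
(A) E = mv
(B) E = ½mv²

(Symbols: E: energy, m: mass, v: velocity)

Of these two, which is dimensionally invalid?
(A)

(A) E = mv: LHS [L^2 M T^-2], RHS [L M T^-1] ✗
(B) E = ½mv²: LHS [L^2 M T^-2], RHS [L^2 M T^-2] ✓

Expression (A) E = mv is dimensionally incorrect.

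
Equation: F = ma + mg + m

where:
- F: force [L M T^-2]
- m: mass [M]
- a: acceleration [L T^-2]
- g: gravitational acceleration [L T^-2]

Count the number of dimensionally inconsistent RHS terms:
1

LHS F: [L M T^-2]
- ma: [L M T^-2] ✓
- mg: [L M T^-2] ✓
- m: [M] ✗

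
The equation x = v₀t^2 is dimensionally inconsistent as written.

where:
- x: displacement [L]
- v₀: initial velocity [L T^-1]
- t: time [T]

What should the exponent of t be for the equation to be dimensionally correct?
The exponent of t should be 1: x = v₀t

The LHS x has dimensions [L]; t has dimensions [T].
As written, the RHS v₀t^2 (exponent 2 on t) has dimensions [L T], which does not match.
With exponent 1, the RHS v₀t has dimensions [L], matching the LHS.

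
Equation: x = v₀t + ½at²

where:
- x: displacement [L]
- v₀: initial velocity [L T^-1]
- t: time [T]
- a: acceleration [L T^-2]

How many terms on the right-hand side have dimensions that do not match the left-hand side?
0

LHS x: [L]
- v₀t: [L] ✓
- ½at²: [L] ✓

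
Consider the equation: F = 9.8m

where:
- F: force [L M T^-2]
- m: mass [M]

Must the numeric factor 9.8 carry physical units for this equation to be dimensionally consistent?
Yes

F has dimensions [L M T^-2], while m alone has dimensions [M]. For the equation to balance, the factor 9.8 must carry dimensions [L T^-2] — it is a dimensional constant (a numerical value of a physical quantity with its units suppressed), not a pure number.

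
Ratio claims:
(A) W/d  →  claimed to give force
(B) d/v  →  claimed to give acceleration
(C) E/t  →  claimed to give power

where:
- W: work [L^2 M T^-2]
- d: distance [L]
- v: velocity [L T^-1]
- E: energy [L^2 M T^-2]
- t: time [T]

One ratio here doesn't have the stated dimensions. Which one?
(B) d/v does not give acceleration

(A) W/d: [L M T^-2] = force [L M T^-2] ✓
(B) d/v: [T] ≠ acceleration [L T^-2] ✗
(C) E/t: [L^2 M T^-3] = power [L^2 M T^-3] ✓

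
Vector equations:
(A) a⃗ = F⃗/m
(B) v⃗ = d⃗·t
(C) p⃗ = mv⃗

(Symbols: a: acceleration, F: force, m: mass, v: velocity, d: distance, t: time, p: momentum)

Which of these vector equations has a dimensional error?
(B) v⃗ = d⃗·t

(A) a⃗ = F⃗/m: LHS [L T^-2], RHS [L T^-2] ✓ — force (vector) divided by mass (scalar)
(B) v⃗ = d⃗·t: LHS [L T^-1], RHS [L T] ✗ — velocity is displacement per time; should be d⃗/t
(C) p⃗ = mv⃗: LHS [L M T^-1], RHS [L M T^-1] ✓ — mass (scalar) times velocity (vector)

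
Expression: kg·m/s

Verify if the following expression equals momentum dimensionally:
Yes

The expression kg·m/s has dimensions [L M T^-1], which is exactly momentum [L M T^-1].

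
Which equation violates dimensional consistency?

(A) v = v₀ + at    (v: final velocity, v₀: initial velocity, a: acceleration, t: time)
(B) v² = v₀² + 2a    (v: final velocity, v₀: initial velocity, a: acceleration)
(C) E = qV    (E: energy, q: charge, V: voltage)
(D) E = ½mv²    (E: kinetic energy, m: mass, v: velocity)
(B) v² = v₀² + 2a

The equation (B) v² = v₀² + 2a is dimensionally incorrect.

LHS (v²): [L^2 T^-2]
RHS terms:
  - v₀²: [L^2 T^-2] ✓
  - 2a: [L T^-2] ✗ (does not match LHS)

The dimensions do not match. The other three equations balance.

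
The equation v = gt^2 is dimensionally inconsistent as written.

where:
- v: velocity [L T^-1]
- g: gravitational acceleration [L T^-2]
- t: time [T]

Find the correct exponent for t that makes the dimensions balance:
The exponent of t should be 1: v = gt

The LHS v has dimensions [L T^-1]; t has dimensions [T].
As written, the RHS gt^2 (exponent 2 on t) has dimensions [L], which does not match.
With exponent 1, the RHS gt has dimensions [L T^-1], matching the LHS.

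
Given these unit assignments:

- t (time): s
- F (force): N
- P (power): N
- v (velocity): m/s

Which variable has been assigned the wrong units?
P

The variable P (power) should have units W, not N.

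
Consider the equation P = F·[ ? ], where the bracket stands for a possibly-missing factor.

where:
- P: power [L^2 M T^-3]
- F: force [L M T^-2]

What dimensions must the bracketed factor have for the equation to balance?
[L T^-1] — velocity (e.g. v)

P has dimensions [L^2 M T^-3]; F has dimensions [L M T^-2].
The bracketed factor must supply [L^2 M T^-3] / [L M T^-2] = [L T^-1].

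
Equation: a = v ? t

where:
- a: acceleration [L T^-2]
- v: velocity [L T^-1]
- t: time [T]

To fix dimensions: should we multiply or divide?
division (÷): a = v ÷ t

a [L T^-2]; v [L T^-1]; t [T].
v × t → [L] ✗
v ÷ t → [L T^-2] ✓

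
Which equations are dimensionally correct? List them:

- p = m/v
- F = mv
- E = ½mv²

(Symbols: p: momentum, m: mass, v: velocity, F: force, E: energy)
Dimensionally correct: E = ½mv²
Dimensionally incorrect: p = m/v, F = mv
Ordered (correct first, then incorrect): E = ½mv², p = m/v, F = mv

- p = m/v: LHS [L M T^-1], RHS [L^-1 M T] → incorrect ✗
- F = mv: LHS [L M T^-2], RHS [L M T^-1] → incorrect ✗
- E = ½mv²: LHS [L^2 M T^-2], RHS [L^2 M T^-2] → correct ✓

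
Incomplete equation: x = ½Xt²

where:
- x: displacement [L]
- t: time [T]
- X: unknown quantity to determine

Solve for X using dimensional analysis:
X = a (acceleration), dimensions [L T^-2]

x has dimensions [L]; the rest of the RHS (½ t²) has dimensions [T^2].
So X must have dimensions [L T^-2] — X = a (acceleration).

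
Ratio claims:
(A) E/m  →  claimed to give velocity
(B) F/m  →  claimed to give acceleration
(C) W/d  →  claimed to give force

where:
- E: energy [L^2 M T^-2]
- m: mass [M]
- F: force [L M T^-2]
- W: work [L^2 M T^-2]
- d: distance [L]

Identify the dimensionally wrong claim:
(A) E/m does not give velocity

(A) E/m: [L^2 T^-2] ≠ velocity [L T^-1] ✗
(B) F/m: [L T^-2] = acceleration [L T^-2] ✓
(C) W/d: [L M T^-2] = force [L M T^-2] ✓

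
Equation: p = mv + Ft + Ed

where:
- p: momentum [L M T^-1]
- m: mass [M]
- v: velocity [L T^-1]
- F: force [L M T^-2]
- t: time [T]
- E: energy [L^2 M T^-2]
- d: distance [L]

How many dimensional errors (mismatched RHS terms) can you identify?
1

LHS p: [L M T^-1]
- mv: [L M T^-1] ✓
- Ft: [L M T^-1] ✓
- Ed: [L^3 M T^-2] ✗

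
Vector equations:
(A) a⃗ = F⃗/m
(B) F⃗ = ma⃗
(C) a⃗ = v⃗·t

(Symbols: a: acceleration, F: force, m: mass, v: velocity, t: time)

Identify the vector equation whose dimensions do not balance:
(C) a⃗ = v⃗·t

(A) a⃗ = F⃗/m: LHS [L T^-2], RHS [L T^-2] ✓ — force (vector) divided by mass (scalar)
(B) F⃗ = ma⃗: LHS [L M T^-2], RHS [L M T^-2] ✓ — Force and acceleration are vectors, mass is a scalar
(C) a⃗ = v⃗·t: LHS [L T^-2], RHS [L] ✗ — acceleration is velocity per time; should be v⃗/t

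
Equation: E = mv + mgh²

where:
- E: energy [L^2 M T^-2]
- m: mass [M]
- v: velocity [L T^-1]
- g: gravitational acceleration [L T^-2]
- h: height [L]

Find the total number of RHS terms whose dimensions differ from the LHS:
2

LHS E: [L^2 M T^-2]
- mv: [L M T^-1] ✗
- mgh²: [L^3 M T^-2] ✗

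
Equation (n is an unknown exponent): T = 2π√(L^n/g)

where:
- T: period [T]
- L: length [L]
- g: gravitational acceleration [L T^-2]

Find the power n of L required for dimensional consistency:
n = 1

T has dimensions [T]; L has dimensions [L].
With n = 1: 2π√(L^1/g) has dimensions [T], matching the LHS ✓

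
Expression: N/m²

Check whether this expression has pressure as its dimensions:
Yes

The expression N/m² has dimensions [L^-1 M T^-2], which is exactly pressure [L^-1 M T^-2].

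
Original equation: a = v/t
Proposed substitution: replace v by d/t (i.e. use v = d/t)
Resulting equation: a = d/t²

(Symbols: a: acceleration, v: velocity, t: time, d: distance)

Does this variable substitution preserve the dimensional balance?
Yes

[v] = [L T^-1] and [d/t] = [L T^-1]. These match, so the substitution replaces a quantity by one of the same dimensions and the result a = d/t² has LHS [L T^-2] vs RHS [L T^-2] — still consistent.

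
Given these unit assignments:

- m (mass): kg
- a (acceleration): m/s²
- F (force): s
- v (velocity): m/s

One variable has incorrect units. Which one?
F

The variable F (force) should have units N, not s.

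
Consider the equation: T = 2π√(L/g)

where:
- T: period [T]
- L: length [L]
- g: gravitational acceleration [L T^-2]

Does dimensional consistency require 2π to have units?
No

T has dimensions [T] and √(L/g) already has dimensions [T], so the equation balances without 2π contributing any dimensions. 2π is a pure (dimensionless) number; changing or removing it would not affect dimensional consistency.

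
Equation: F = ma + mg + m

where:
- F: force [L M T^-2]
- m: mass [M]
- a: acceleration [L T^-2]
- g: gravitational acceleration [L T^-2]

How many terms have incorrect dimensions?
1

LHS F: [L M T^-2]
- ma: [L M T^-2] ✓
- mg: [L M T^-2] ✓
- m: [M] ✗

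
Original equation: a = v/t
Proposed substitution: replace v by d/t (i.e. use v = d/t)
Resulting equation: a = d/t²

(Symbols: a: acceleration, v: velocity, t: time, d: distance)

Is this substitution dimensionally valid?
Yes

[v] = [L T^-1] and [d/t] = [L T^-1]. These match, so the substitution replaces a quantity by one of the same dimensions and the result a = d/t² has LHS [L T^-2] vs RHS [L T^-2] — still consistent.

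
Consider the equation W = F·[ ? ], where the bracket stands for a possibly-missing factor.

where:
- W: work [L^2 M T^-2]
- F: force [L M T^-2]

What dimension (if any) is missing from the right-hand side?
[L] — length (e.g. a distance d)

W has dimensions [L^2 M T^-2]; F has dimensions [L M T^-2].
The bracketed factor must supply [L^2 M T^-2] / [L M T^-2] = [L].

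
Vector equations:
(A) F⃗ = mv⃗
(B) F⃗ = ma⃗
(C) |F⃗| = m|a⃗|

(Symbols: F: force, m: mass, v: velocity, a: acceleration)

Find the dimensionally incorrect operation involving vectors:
(A) F⃗ = mv⃗

(A) F⃗ = mv⃗: LHS [L M T^-2], RHS [L M T^-1] ✗ — mass times velocity is momentum, not force; should be ma⃗
(B) F⃗ = ma⃗: LHS [L M T^-2], RHS [L M T^-2] ✓ — Force and acceleration are vectors, mass is a scalar
(C) |F⃗| = m|a⃗|: LHS [L M T^-2], RHS [L M T^-2] ✓ — magnitudes of vectors are scalars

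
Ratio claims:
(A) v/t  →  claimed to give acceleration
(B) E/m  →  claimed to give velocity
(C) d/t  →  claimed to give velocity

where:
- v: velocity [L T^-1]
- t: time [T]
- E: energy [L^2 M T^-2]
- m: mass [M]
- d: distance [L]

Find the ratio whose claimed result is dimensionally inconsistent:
(B) E/m does not give velocity

(A) v/t: [L T^-2] = acceleration [L T^-2] ✓
(B) E/m: [L^2 T^-2] ≠ velocity [L T^-1] ✗
(C) d/t: [L T^-1] = velocity [L T^-1] ✓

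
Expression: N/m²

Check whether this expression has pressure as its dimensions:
Yes

The expression N/m² has dimensions [L^-1 M T^-2], which is exactly pressure [L^-1 M T^-2].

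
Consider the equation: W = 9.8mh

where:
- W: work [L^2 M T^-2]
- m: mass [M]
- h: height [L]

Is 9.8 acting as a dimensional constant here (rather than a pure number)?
Yes

W has dimensions [L^2 M T^-2], while mh alone has dimensions [L M]. For the equation to balance, the factor 9.8 must carry dimensions [L T^-2] — it is a dimensional constant (a numerical value of a physical quantity with its units suppressed), not a pure number.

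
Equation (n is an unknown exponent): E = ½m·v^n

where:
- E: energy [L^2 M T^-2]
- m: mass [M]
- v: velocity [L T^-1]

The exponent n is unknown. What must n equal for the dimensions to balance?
n = 2

E has dimensions [L^2 M T^-2]; v has dimensions [L T^-1].
The rest of the RHS has dimensions [M], so v^n must supply [L^2 T^-2].
With n = 2: ½m·v^2 has dimensions [L^2 M T^-2], matching the LHS ✓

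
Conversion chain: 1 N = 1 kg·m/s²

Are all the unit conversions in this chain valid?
The chain is correct (no errors).

Correct: Newton is defined as kg·m/s²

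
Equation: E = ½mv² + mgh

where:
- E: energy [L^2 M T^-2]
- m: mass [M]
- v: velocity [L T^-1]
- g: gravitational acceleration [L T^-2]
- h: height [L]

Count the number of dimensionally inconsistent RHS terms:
0

LHS E: [L^2 M T^-2]
- ½mv²: [L^2 M T^-2] ✓
- mgh: [L^2 M T^-2] ✓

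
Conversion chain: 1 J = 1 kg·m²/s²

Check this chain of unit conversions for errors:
The chain is correct (no errors).

Correct: Joule is defined as kg·m²/s²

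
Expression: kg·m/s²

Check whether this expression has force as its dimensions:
Yes

The expression kg·m/s² has dimensions [L M T^-2], which is exactly force [L M T^-2].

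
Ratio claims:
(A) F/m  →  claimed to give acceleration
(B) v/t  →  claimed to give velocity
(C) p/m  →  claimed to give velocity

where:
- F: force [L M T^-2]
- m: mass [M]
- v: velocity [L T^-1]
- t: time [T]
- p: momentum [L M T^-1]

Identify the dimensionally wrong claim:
(B) v/t does not give velocity

(A) F/m: [L T^-2] = acceleration [L T^-2] ✓
(B) v/t: [L T^-2] ≠ velocity [L T^-1] ✗
(C) p/m: [L T^-1] = velocity [L T^-1] ✓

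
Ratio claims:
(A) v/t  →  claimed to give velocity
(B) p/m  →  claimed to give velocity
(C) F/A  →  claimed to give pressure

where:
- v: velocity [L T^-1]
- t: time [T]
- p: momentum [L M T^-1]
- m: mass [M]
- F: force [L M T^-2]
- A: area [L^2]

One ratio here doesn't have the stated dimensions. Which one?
(A) v/t does not give velocity

(A) v/t: [L T^-2] ≠ velocity [L T^-1] ✗
(B) p/m: [L T^-1] = velocity [L T^-1] ✓
(C) F/A: [L^-1 M T^-2] = pressure [L^-1 M T^-2] ✓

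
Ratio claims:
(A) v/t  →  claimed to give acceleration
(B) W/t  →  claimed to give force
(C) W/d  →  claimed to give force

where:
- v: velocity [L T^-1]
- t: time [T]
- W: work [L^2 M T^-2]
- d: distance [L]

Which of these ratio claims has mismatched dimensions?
(B) W/t does not give force

(A) v/t: [L T^-2] = acceleration [L T^-2] ✓
(B) W/t: [L^2 M T^-3] ≠ force [L M T^-2] ✗
(C) W/d: [L M T^-2] = force [L M T^-2] ✓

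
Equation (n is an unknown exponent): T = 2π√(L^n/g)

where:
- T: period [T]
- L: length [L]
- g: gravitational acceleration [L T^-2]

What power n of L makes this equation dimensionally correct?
n = 1

T has dimensions [T]; L has dimensions [L].
With n = 1: 2π√(L^1/g) has dimensions [T], matching the LHS ✓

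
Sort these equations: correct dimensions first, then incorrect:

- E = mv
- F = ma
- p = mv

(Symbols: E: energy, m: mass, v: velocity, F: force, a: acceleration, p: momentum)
Dimensionally correct: F = ma, p = mv
Dimensionally incorrect: E = mv
Ordered (correct first, then incorrect): F = ma, p = mv, E = mv

- E = mv: LHS [L^2 M T^-2], RHS [L M T^-1] → incorrect ✗
- F = ma: LHS [L M T^-2], RHS [L M T^-2] → correct ✓
- p = mv: LHS [L M T^-1], RHS [L M T^-1] → correct ✓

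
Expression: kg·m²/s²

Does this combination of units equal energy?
Yes

The expression kg·m²/s² has dimensions [L^2 M T^-2], which is exactly energy [L^2 M T^-2].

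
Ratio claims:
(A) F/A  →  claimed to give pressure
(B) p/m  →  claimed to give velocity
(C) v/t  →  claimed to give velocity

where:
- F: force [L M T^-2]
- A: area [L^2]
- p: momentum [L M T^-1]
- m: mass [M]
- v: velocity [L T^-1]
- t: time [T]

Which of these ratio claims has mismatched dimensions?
(C) v/t does not give velocity

(A) F/A: [L^-1 M T^-2] = pressure [L^-1 M T^-2] ✓
(B) p/m: [L T^-1] = velocity [L T^-1] ✓
(C) v/t: [L T^-2] ≠ velocity [L T^-1] ✗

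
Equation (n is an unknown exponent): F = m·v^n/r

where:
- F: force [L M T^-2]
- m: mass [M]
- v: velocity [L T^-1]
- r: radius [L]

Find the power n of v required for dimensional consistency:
n = 2

F has dimensions [L M T^-2]; v has dimensions [L T^-1].
The rest of the RHS has dimensions [L^-1 M], so v^n must supply [L^2 T^-2].
With n = 2: m·v^2/r has dimensions [L M T^-2], matching the LHS ✓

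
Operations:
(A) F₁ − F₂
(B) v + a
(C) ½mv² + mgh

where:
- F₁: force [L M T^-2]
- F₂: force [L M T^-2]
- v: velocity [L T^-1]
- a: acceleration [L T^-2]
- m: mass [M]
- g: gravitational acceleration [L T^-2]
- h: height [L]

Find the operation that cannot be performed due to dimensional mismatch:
(B) v + a

(A) F₁ − F₂: F₁ [L M T^-2] and F₂ [L M T^-2] — same dimensions ✓
(B) v + a: v [L T^-1] and a [L T^-2] — different dimensions cannot be added/subtracted ✗
(C) ½mv² + mgh: ½mv² [L^2 M T^-2] and mgh [L^2 M T^-2] — same dimensions ✓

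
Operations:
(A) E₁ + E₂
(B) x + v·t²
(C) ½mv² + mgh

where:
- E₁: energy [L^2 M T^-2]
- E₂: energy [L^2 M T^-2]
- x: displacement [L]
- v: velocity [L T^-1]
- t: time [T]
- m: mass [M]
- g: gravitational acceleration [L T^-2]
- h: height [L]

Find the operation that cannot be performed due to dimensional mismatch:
(B) x + v·t²

(A) E₁ + E₂: E₁ [L^2 M T^-2] and E₂ [L^2 M T^-2] — same dimensions ✓
(B) x + v·t²: x [L] and v·t² [L T] — different dimensions cannot be added/subtracted ✗
(C) ½mv² + mgh: ½mv² [L^2 M T^-2] and mgh [L^2 M T^-2] — same dimensions ✓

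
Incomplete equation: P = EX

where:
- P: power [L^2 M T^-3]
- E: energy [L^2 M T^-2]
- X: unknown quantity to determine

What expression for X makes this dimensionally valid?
X = f (inverse time / frequency (1/t)), dimensions [T^-1]

P has dimensions [L^2 M T^-3]; the rest of the RHS (E) has dimensions [L^2 M T^-2].
So X must have dimensions [T^-1] — X = f (inverse time / frequency (1/t)).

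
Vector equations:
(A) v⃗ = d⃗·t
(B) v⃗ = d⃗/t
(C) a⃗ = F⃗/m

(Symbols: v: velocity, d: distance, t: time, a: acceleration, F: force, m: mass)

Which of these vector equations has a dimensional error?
(A) v⃗ = d⃗·t

(A) v⃗ = d⃗·t: LHS [L T^-1], RHS [L T] ✗ — velocity is displacement per time; should be d⃗/t
(B) v⃗ = d⃗/t: LHS [L T^-1], RHS [L T^-1] ✓ — displacement (vector) divided by time (scalar)
(C) a⃗ = F⃗/m: LHS [L T^-2], RHS [L T^-2] ✓ — force (vector) divided by mass (scalar)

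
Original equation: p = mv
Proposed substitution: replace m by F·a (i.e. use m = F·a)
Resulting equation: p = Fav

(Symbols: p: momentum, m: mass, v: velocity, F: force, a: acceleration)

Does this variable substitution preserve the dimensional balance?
No

[m] = [M] and [F·a] = [L^2 M T^-4]. These differ, so the substitution replaces a quantity by one of different dimensions and the result p = Fav has LHS [L M T^-1] vs RHS [L^3 M T^-5] — inconsistent.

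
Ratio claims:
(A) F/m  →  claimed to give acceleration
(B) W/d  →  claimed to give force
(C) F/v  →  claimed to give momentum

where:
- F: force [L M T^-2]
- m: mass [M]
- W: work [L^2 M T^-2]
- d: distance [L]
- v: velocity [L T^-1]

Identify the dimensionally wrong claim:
(C) F/v does not give momentum

(A) F/m: [L T^-2] = acceleration [L T^-2] ✓
(B) W/d: [L M T^-2] = force [L M T^-2] ✓
(C) F/v: [M T^-1] ≠ momentum [L M T^-1] ✗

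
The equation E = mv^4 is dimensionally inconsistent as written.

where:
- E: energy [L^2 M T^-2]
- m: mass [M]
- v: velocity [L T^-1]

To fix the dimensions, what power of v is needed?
The exponent of v should be 2: E = mv^2

The LHS E has dimensions [L^2 M T^-2]; v has dimensions [L T^-1].
As written, the RHS mv^4 (exponent 4 on v) has dimensions [L^4 M T^-4], which does not match.
With exponent 2, the RHS mv^2 has dimensions [L^2 M T^-2], matching the LHS.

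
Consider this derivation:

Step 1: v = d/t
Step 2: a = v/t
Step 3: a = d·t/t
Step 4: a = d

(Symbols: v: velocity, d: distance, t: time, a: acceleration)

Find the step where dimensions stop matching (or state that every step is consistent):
Step 3

Step 1: v = d/t → LHS [L T^-1], RHS [L T^-1] ✓
Step 2: a = v/t → LHS [L T^-2], RHS [L T^-2] ✓
Step 3: a = d·t/t → LHS [L T^-2], RHS [L] ✗

The first dimensional inconsistency appears in step 3: a = d·t/t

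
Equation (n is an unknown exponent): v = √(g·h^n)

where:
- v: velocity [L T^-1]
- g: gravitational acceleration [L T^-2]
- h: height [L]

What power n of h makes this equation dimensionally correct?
n = 1

v has dimensions [L T^-1]; h has dimensions [L].
With n = 1: √(g·h^1) has dimensions [L T^-1], matching the LHS ✓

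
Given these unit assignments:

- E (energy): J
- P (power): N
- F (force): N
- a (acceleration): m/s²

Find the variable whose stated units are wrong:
P

The variable P (power) should have units W, not N.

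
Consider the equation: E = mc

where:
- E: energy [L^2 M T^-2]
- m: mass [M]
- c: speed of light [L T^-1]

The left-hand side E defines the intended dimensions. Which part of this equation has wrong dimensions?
The right-hand side term mc

E has dimensions [L^2 M T^-2], but mc has dimensions [L M T^-1], so the term mc is dimensionally wrong for E.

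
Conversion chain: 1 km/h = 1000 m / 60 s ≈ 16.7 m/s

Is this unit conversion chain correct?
The chain is incorrect (it contains an error).

Incorrect: 1 h = 3600 s, not 60 s (1 km/h ≈ 0.278 m/s)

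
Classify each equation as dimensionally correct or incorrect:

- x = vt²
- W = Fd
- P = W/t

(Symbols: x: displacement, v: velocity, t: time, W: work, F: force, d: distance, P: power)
Dimensionally correct: W = Fd, P = W/t
Dimensionally incorrect: x = vt²
Ordered (correct first, then incorrect): W = Fd, P = W/t, x = vt²

- x = vt²: LHS [L], RHS [L T] → incorrect ✗
- W = Fd: LHS [L^2 M T^-2], RHS [L^2 M T^-2] → correct ✓
- P = W/t: LHS [L^2 M T^-3], RHS [L^2 M T^-3] → correct ✓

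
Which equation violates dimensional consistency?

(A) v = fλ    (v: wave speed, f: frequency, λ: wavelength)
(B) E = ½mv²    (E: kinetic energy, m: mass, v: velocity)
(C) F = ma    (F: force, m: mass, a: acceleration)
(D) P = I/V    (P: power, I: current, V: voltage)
(D) P = I/V

The equation (D) P = I/V is dimensionally incorrect.

LHS (P): [L^2 M T^-3]
RHS (I/V): [I^2 L^-2 M^-1 T^3] ✗

The dimensions do not match. The other three equations balance.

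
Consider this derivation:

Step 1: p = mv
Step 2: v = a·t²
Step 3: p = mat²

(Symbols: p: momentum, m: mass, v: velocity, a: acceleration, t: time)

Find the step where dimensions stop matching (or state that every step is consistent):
Step 2

Step 1: p = mv → LHS [L M T^-1], RHS [L M T^-1] ✓
Step 2: v = a·t² → LHS [L T^-1], RHS [L] ✗

The first dimensional inconsistency appears in step 2: v = a·t²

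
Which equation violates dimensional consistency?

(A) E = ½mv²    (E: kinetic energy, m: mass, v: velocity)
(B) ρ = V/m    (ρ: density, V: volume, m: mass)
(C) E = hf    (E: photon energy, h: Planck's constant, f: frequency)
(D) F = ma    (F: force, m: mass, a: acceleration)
(B) ρ = V/m

The equation (B) ρ = V/m is dimensionally incorrect.

LHS (ρ): [L^-3 M]
RHS (V/m): [L^3 M^-1] ✗

The dimensions do not match. The other three equations balance.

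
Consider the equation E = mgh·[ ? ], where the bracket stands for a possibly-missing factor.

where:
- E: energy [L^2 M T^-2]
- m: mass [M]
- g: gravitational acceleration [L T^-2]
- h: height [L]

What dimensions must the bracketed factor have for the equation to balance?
Nothing is missing — the bracketed factor must be dimensionless.

E has dimensions [L^2 M T^-2] and mgh already has dimensions [L^2 M T^-2], so E = mgh is dimensionally complete.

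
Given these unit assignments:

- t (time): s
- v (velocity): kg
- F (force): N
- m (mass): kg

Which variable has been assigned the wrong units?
v

The variable v (velocity) should have units m/s, not kg.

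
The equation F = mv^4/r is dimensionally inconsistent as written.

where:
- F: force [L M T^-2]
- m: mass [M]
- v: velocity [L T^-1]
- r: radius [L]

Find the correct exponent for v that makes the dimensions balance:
The exponent of v should be 2: F = mv^2/r

The LHS F has dimensions [L M T^-2]; v has dimensions [L T^-1].
As written, the RHS mv^4/r (exponent 4 on v) has dimensions [L^3 M T^-4], which does not match.
With exponent 2, the RHS mv^2/r has dimensions [L M T^-2], matching the LHS.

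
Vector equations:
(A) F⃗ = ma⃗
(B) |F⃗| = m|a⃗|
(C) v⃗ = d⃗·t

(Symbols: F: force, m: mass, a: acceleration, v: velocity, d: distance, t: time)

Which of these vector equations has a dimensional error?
(C) v⃗ = d⃗·t

(A) F⃗ = ma⃗: LHS [L M T^-2], RHS [L M T^-2] ✓ — Force and acceleration are vectors, mass is a scalar
(B) |F⃗| = m|a⃗|: LHS [L M T^-2], RHS [L M T^-2] ✓ — magnitudes of vectors are scalars
(C) v⃗ = d⃗·t: LHS [L T^-1], RHS [L T] ✗ — velocity is displacement per time; should be d⃗/t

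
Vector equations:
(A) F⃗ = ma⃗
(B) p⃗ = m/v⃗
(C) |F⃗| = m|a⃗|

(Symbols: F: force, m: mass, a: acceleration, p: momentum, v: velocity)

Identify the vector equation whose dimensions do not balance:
(B) p⃗ = m/v⃗

(A) F⃗ = ma⃗: LHS [L M T^-2], RHS [L M T^-2] ✓ — Force and acceleration are vectors, mass is a scalar
(B) p⃗ = m/v⃗: LHS [L M T^-1], RHS [L^-1 M T] ✗ — momentum is mass times velocity; should be mv⃗ (and division by a vector is undefined)
(C) |F⃗| = m|a⃗|: LHS [L M T^-2], RHS [L M T^-2] ✓ — magnitudes of vectors are scalars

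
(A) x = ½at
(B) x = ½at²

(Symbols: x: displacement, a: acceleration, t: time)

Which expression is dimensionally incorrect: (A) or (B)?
(A)

(A) x = ½at: LHS [L], RHS [L T^-1] ✗
(B) x = ½at²: LHS [L], RHS [L] ✓

Expression (A) x = ½at is dimensionally incorrect.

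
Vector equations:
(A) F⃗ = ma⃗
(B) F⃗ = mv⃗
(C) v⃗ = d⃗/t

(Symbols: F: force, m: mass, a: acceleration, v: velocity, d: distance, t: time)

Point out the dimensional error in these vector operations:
(B) F⃗ = mv⃗

(A) F⃗ = ma⃗: LHS [L M T^-2], RHS [L M T^-2] ✓ — Force and acceleration are vectors, mass is a scalar
(B) F⃗ = mv⃗: LHS [L M T^-2], RHS [L M T^-1] ✗ — mass times velocity is momentum, not force; should be ma⃗
(C) v⃗ = d⃗/t: LHS [L T^-1], RHS [L T^-1] ✓ — displacement (vector) divided by time (scalar)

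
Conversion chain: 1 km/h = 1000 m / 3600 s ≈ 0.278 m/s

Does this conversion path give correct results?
The chain is correct (no errors).

Correct: 1 km = 1000 m, 1 h = 3600 s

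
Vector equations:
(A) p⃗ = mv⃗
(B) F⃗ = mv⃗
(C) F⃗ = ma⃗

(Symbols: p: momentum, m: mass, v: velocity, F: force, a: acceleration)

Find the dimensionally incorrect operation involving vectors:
(B) F⃗ = mv⃗

(A) p⃗ = mv⃗: LHS [L M T^-1], RHS [L M T^-1] ✓ — mass (scalar) times velocity (vector)
(B) F⃗ = mv⃗: LHS [L M T^-2], RHS [L M T^-1] ✗ — mass times velocity is momentum, not force; should be ma⃗
(C) F⃗ = ma⃗: LHS [L M T^-2], RHS [L M T^-2] ✓ — Force and acceleration are vectors, mass is a scalar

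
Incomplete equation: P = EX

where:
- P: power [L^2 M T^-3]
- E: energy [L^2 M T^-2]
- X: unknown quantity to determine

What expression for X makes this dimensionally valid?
X = f (inverse time / frequency (1/t)), dimensions [T^-1]

P has dimensions [L^2 M T^-3]; the rest of the RHS (E) has dimensions [L^2 M T^-2].
So X must have dimensions [T^-1] — X = f (inverse time / frequency (1/t)).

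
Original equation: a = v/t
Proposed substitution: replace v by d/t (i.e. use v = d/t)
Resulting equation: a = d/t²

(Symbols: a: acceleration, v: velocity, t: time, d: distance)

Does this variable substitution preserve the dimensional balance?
Yes

[v] = [L T^-1] and [d/t] = [L T^-1]. These match, so the substitution replaces a quantity by one of the same dimensions and the result a = d/t² has LHS [L T^-2] vs RHS [L T^-2] — still consistent.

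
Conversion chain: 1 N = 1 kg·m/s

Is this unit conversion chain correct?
The chain is incorrect (it contains an error).

Incorrect: Newton is kg·m/s², not kg·m/s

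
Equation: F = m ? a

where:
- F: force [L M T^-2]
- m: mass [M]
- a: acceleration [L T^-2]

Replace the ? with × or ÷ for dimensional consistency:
multiplication (×): F = m × a

F [L M T^-2]; m [M]; a [L T^-2].
m × a → [L M T^-2] ✓
m ÷ a → [L^-1 M T^2] ✗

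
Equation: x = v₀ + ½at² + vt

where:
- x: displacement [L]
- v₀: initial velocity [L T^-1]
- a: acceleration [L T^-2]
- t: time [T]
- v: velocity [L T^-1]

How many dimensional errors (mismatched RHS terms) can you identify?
1

LHS x: [L]
- v₀: [L T^-1] ✗
- ½at²: [L] ✓
- vt: [L] ✓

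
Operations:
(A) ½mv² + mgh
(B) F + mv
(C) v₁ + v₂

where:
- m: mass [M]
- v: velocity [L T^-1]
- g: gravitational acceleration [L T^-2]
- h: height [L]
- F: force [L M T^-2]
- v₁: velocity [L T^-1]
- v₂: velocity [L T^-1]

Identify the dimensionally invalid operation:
(B) F + mv

(A) ½mv² + mgh: ½mv² [L^2 M T^-2] and mgh [L^2 M T^-2] — same dimensions ✓
(B) F + mv: F [L M T^-2] and mv [L M T^-1] — different dimensions cannot be added/subtracted ✗
(C) v₁ + v₂: v₁ [L T^-1] and v₂ [L T^-1] — same dimensions ✓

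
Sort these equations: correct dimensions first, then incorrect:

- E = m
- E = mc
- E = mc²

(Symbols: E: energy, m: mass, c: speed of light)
Dimensionally correct: E = mc²
Dimensionally incorrect: E = m, E = mc
Ordered (correct first, then incorrect): E = mc², E = m, E = mc

- E = m: LHS [L^2 M T^-2], RHS [M] → incorrect ✗
- E = mc: LHS [L^2 M T^-2], RHS [L M T^-1] → incorrect ✗
- E = mc²: LHS [L^2 M T^-2], RHS [L^2 M T^-2] → correct ✓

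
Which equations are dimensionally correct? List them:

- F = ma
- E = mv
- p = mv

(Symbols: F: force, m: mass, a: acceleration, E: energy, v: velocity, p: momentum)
Dimensionally correct: F = ma, p = mv
Dimensionally incorrect: E = mv
Ordered (correct first, then incorrect): F = ma, p = mv, E = mv

- F = ma: LHS [L M T^-2], RHS [L M T^-2] → correct ✓
- E = mv: LHS [L^2 M T^-2], RHS [L M T^-1] → incorrect ✗
- p = mv: LHS [L M T^-1], RHS [L M T^-1] → correct ✓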